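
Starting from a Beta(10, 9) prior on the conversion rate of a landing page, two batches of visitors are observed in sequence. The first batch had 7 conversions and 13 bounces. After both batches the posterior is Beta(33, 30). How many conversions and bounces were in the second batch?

Because Beta–binomial updating is additive in the counts, the combined data contributed (α_post−α_prior, β_post−β_prior) successes and failures.
Total across both batches: 33−10=23 conversions, 30−9=21 bounces.
Subtract the first batch: 23−7=16 conversions and 21−13=8 bounces.

16 conversions and 8 bounces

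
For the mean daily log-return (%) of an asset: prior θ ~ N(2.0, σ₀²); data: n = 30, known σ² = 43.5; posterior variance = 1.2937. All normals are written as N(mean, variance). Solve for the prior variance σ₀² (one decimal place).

For the Normal–Normal model with known σ², precisions add: τ_n = τ₀ + n/σ².
So 1/σ₀² = 1/1.2937 − 30/43.5 = 0.772977 − 0.689655 = 0.083322.
Hence σ₀² = 1/0.083322 ≈ 12.0.

σ₀² = 12.0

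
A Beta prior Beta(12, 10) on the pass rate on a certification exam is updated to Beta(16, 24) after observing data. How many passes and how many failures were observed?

A Beta(a, b) prior with s successes and f failures in binomial data gives a Beta(a+s, b+f) posterior.
Match parameters: s=16−12=4, f=24−10=14.

4 passes and 14 failures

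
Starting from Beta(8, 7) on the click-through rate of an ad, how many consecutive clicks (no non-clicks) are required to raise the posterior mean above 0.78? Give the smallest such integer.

k = 17

After k clicks and 0 non-clicks the posterior is Beta(8+k, 7), with mean (8+k)/(8+7+k).
Set (8+k)/(15+k) > 0.78 and solve: k > (0.78·15 − 8)/(1 − 0.78) = 16.818.
The smallest integer exceeding 16.818 is 17.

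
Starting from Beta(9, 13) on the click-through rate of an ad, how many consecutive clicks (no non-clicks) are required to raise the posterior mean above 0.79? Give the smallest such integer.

After k clicks and 0 non-clicks the posterior is Beta(9+k, 13), with mean (9+k)/(9+13+k).
Set (9+k)/(22+k) > 0.79 and solve: k > (0.79·22 − 9)/(1 − 0.79) = 39.905.
The smallest integer exceeding 39.905 is 40.

k = 40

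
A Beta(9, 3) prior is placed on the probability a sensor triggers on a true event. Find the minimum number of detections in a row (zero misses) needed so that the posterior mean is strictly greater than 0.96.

After k detections and 0 misses the posterior is Beta(9+k, 3), with mean (9+k)/(9+3+k).
Set (9+k)/(12+k) > 0.96 and solve: k > (0.96·12 − 9)/(1 − 0.96) = 63.000.
The smallest integer exceeding 63.000 is 64.

k = 64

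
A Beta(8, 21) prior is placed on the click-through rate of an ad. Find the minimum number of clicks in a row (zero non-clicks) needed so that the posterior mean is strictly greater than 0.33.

After k clicks and 0 non-clicks the posterior is Beta(8+k, 21), with mean (8+k)/(8+21+k).
Set (8+k)/(29+k) > 0.33 and solve: k > (0.33·29 − 8)/(1 − 0.33) = 2.343.
The smallest integer exceeding 2.343 is 3, and checking k=3: (11)/(32) = 0.3438 > 0.33.

k = 3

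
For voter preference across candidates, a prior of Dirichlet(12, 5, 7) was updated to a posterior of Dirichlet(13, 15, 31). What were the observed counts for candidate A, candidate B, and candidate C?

For a Dirichlet(α) prior with multinomial counts c, the posterior is Dirichlet(α + c) componentwise.
Counts are posterior − prior componentwise: 13−12=1, 15−5=10, 31−7=24.

counts (1, 10, 24)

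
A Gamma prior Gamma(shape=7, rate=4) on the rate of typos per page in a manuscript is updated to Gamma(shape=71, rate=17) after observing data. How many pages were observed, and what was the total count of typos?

A Gamma(α, β) prior (rate parametrization) on a Poisson rate with n observations summing to S gives posterior Gamma(α+S, β+n).
Matching: Σxᵢ = 71 − 7 = 64 and n = 17 − 4 = 13.

n = 13 pages with total 64 typos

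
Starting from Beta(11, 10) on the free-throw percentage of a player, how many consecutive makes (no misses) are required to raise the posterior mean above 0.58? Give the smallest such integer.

After k makes and 0 misses the posterior is Beta(11+k, 10), with mean (11+k)/(11+10+k).
Set (11+k)/(21+k) > 0.58 and solve: k > (0.58·21 − 11)/(1 − 0.58) = 2.810.
The smallest integer exceeding 2.810 is 3, and checking k=3: (14)/(24) = 0.5833 > 0.58.

k = 3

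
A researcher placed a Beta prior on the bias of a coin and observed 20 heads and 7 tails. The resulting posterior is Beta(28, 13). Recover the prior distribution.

Under Beta–binomial conjugacy the posterior parameters are (a+s, b+f).
Subtract the data counts: 28−20=8, 13−7=6.

Beta(8, 6)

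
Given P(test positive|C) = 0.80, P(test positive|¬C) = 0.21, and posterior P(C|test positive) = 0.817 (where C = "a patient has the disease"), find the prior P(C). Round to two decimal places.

In odds form, posterior odds = prior odds × likelihood ratio, so prior odds = posterior odds ÷ LR.
Posterior odds = 0.817/(1−0.817) = 4.4645. LR = 0.80/0.21 = 3.8095.
Prior odds = 4.4645/3.8095 = 1.1719, so P(C) = 1.1719/(1+1.1719) ≈ 0.54.

P(C) = 0.54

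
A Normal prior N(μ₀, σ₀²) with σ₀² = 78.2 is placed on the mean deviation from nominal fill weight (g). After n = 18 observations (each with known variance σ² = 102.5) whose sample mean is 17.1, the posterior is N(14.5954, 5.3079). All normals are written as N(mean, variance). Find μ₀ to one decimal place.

The posterior mean is a precision-weighted average: μ_n = (τ₀μ₀ + τ_data·x̄)/(τ₀+τ_data), with τ₀=1/σ₀² and τ_data=n/σ².
Here τ₀ = 1/78.2 = 0.012788 and τ_data = 18/102.5 = 0.175610, so τ_n = 0.188398.
Rearranging for μ₀: μ₀ = (μ_n·τ_n − τ_data·x̄)/τ₀ = (14.5954·0.188398 − 0.175610·17.1) / 0.012788 = -0.253187/0.012788 ≈ -19.8.

μ₀ = -19.8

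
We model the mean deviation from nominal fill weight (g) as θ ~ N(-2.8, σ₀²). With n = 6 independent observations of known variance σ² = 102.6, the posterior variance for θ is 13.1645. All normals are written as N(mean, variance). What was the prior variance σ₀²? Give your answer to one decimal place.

σ₀² = 57.2

For the Normal–Normal model with known σ², precisions add: τ_n = τ₀ + n/σ².
So 1/σ₀² = 1/13.1645 − 6/102.6 = 0.075962 − 0.058480 = 0.017482.
Hence σ₀² = 1/0.017482 ≈ 57.2.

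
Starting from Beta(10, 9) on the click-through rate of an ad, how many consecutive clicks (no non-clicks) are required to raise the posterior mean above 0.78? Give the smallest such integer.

After k clicks and 0 non-clicks the posterior is Beta(10+k, 9), with mean (10+k)/(10+9+k).
Set (10+k)/(19+k) > 0.78 and solve: k > (0.78·19 − 10)/(1 − 0.78) = 21.909.
The smallest integer exceeding 21.909 is 22.

k = 22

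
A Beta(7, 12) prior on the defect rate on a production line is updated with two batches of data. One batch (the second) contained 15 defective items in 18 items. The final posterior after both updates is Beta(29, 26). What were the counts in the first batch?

Because Beta–binomial updating is additive in the counts, the combined data contributed (α_post−α_prior, β_post−β_prior) successes and failures.
Total across both batches: 29−7=22 defective items, 26−12=14 good items.
Subtract the second batch: 22−15=7 defective items and 14−3=11 good items.

7 defective items and 11 good items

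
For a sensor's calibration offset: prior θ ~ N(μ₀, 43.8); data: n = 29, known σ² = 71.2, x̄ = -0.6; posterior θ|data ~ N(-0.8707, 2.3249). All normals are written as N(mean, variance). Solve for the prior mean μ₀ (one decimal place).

With known observation variance, the Normal–Normal posterior has precision τ_n = τ₀ + n/σ² and mean μ_n = (τ₀μ₀ + (n/σ²)x̄)/τ_n.
Here τ₀ = 1/43.8 = 0.022831 and τ_data = 29/71.2 = 0.407303, so τ_n = 0.430134.
Rearranging for μ₀: μ₀ = (μ_n·τ_n − τ_data·x̄)/τ₀ = (-0.8707·0.430134 − 0.407303·-0.6) / 0.022831 = -0.130136/0.022831 ≈ -5.7.

μ₀ = -5.7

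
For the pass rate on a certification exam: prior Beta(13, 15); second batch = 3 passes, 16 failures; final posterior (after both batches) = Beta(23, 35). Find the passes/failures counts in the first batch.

Because Beta–binomial updating is additive in the counts, the combined data contributed (α_post−α_prior, β_post−β_prior) successes and failures.
Total across both batches: 23−13=10 passes, 35−15=20 failures.
Subtract the second batch: 10−3=7 passes and 20−16=4 failures.

7 passes and 4 failures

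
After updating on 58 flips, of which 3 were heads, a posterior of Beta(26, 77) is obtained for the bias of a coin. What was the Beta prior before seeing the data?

Beta(23, 22)

Under Beta–binomial conjugacy the posterior parameters are (a+s, b+f).
Subtract the data counts: 26−3=23, 77−55=22.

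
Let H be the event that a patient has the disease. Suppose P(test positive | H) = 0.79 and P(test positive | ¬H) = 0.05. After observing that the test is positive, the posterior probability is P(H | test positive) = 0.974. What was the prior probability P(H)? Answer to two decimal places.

In odds form, posterior odds = prior odds × likelihood ratio, so prior odds = posterior odds ÷ LR.
Posterior odds = 0.974/(1−0.974) = 37.4615. LR = 0.79/0.05 = 15.8000.
Prior odds = 37.4615/15.8000 = 2.3710, so P(H) = 2.3710/(1+2.3710) ≈ 0.70.

P(H) = 0.70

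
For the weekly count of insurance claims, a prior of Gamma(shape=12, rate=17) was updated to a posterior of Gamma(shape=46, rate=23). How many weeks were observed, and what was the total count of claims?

A Gamma(α, β) prior (rate parametrization) on a Poisson rate with n observations summing to S gives posterior Gamma(α+S, β+n).
Matching: Σxᵢ = 46 − 12 = 34 and n = 23 − 17 = 6.

n = 6 weeks with total 34 claims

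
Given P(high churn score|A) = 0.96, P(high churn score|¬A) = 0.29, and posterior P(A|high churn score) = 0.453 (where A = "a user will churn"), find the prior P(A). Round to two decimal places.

Bayes' rule in odds form gives O(A|E) = O(A)·[P(E|A)/P(E|¬A)], hence O(A) = O(A|E)/LR.
Posterior odds = 0.453/(1−0.453) = 0.8282. LR = 0.96/0.29 = 3.3103.
Prior odds = 0.8282/3.3103 = 0.2502, so P(A) = 0.2502/(1+0.2502) ≈ 0.20.

P(A) = 0.20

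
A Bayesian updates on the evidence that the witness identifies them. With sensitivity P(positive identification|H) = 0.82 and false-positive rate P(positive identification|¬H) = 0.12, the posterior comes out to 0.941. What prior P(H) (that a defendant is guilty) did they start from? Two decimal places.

P(H) = 0.70

Bayes' rule in odds form gives O(H|E) = O(H)·[P(E|H)/P(E|¬H)], hence O(H) = O(H|E)/LR.
Posterior odds = 0.941/(1−0.941) = 15.9492. LR = 0.82/0.12 = 6.8333.
Prior odds = 15.9492/6.8333 = 2.3340, so P(H) = 2.3340/(1+2.3340) ≈ 0.70.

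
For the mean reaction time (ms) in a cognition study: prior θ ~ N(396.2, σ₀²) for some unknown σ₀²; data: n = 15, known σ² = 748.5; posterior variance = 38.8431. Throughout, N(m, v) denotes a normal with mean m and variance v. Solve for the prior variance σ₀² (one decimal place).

For the Normal–Normal model with known σ², precisions add: τ_n = τ₀ + n/σ².
So 1/σ₀² = 1/38.8431 − 15/748.5 = 0.025745 − 0.020040 = 0.005705.
Hence σ₀² = 1/0.005705 ≈ 175.3.

σ₀² = 175.3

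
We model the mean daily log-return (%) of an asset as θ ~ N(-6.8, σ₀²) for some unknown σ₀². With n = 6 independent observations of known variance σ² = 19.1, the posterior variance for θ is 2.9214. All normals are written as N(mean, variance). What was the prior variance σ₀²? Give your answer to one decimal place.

For the Normal–Normal model with known σ², precisions add: τ_n = τ₀ + n/σ².
So 1/σ₀² = 1/2.9214 − 6/19.1 = 0.342302 − 0.314136 = 0.028166.
Hence σ₀² = 1/0.028166 ≈ 35.5.

σ₀² = 35.5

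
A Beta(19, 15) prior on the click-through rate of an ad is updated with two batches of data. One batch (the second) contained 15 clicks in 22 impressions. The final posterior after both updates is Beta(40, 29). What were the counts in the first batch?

Because Beta–binomial updating is additive in the counts, the combined data contributed (α_post−α_prior, β_post−β_prior) successes and failures.
Total across both batches: 40−19=21 clicks, 29−15=14 non-clicks.
Subtract the second batch: 21−15=6 clicks and 14−7=7 non-clicks.

6 clicks and 7 non-clicks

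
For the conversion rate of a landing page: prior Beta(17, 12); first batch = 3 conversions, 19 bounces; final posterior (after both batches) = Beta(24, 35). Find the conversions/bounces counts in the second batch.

4 conversions and 4 bounces

Sequential conjugate updates are equivalent to a single update on the pooled data, so total successes = posterior α − prior α and total failures = posterior β − prior β.
Total across both batches: 24−17=7 conversions, 35−12=23 bounces.
Subtract the first batch: 7−3=4 conversions and 23−19=4 bounces.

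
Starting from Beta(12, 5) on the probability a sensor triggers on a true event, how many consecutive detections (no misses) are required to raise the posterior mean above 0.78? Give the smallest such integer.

After k detections and 0 misses the posterior is Beta(12+k, 5), with mean (12+k)/(12+5+k).
Set (12+k)/(17+k) > 0.78 and solve: k > (0.78·17 − 12)/(1 − 0.78) = 5.727.
The smallest integer exceeding 5.727 is 6.

k = 6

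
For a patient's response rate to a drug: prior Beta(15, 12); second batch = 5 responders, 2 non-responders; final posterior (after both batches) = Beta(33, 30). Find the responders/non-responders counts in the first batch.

Sequential conjugate updates are equivalent to a single update on the pooled data, so total successes = posterior α − prior α and total failures = posterior β − prior β.
Total across both batches: 33−15=18 responders, 30−12=18 non-responders.
Subtract the second batch: 18−5=13 responders and 18−2=16 non-responders.

13 responders and 16 non-responders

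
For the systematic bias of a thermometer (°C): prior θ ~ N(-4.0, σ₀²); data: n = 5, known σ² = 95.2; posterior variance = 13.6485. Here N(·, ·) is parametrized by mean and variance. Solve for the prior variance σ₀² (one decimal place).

σ₀² = 48.2

For the Normal–Normal model with known σ², precisions add: τ_n = τ₀ + n/σ².
So 1/σ₀² = 1/13.6485 − 5/95.2 = 0.073268 − 0.052521 = 0.020747.
Hence σ₀² = 1/0.020747 ≈ 48.2.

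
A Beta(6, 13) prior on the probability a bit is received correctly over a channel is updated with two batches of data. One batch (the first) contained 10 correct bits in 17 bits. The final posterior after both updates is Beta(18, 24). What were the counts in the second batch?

2 correct bits and 4 errors

Sequential conjugate updates are equivalent to a single update on the pooled data, so total successes = posterior α − prior α and total failures = posterior β − prior β.
Total across both batches: 18−6=12 correct bits, 24−13=11 errors.
Subtract the first batch: 12−10=2 correct bits and 11−7=4 errors.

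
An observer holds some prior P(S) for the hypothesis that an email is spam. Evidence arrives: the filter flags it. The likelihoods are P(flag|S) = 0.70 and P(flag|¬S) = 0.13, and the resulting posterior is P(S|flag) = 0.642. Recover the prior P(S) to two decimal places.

Bayes' rule in odds form gives O(S|E) = O(S)·[P(E|S)/P(E|¬S)], hence O(S) = O(S|E)/LR.
Posterior odds = 0.642/(1−0.642) = 1.7933. LR = 0.70/0.13 = 5.3846.
Prior odds = 1.7933/5.3846 = 0.3330, so P(S) = 0.3330/(1+0.3330) ≈ 0.25.

P(S) = 0.25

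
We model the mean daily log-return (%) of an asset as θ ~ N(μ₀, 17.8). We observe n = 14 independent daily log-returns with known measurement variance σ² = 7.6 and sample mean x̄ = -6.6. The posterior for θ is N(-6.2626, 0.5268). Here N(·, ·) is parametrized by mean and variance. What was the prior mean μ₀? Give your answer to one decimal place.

μ₀ = 4.8

The posterior mean is a precision-weighted average: μ_n = (τ₀μ₀ + τ_data·x̄)/(τ₀+τ_data), with τ₀=1/σ₀² and τ_data=n/σ².
Here τ₀ = 1/17.8 = 0.056180 and τ_data = 14/7.6 = 1.842105, so τ_n = 1.898285.
Rearranging for μ₀: μ₀ = (μ_n·τ_n − τ_data·x̄)/τ₀ = (-6.2626·1.898285 − 1.842105·-6.6) / 0.056180 = 0.269693/0.056180 ≈ 4.8.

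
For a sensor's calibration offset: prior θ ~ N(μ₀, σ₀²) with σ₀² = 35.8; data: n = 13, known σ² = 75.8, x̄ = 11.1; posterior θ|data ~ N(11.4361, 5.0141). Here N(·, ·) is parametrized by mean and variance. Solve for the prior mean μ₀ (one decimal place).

μ₀ = 13.5

The posterior mean is a precision-weighted average: μ_n = (τ₀μ₀ + τ_data·x̄)/(τ₀+τ_data), with τ₀=1/σ₀² and τ_data=n/σ².
Here τ₀ = 1/35.8 = 0.027933 and τ_data = 13/75.8 = 0.171504, so τ_n = 0.199437.
Rearranging for μ₀: μ₀ = (μ_n·τ_n − τ_data·x̄)/τ₀ = (11.4361·0.199437 − 0.171504·11.1) / 0.027933 = 0.377087/0.027933 ≈ 13.5.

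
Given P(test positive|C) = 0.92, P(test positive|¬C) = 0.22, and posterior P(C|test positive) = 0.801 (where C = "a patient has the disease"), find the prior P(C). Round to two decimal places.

P(C) = 0.49

In odds form, posterior odds = prior odds × likelihood ratio, so prior odds = posterior odds ÷ LR.
Posterior odds = 0.801/(1−0.801) = 4.0251. LR = 0.92/0.22 = 4.1818.
Prior odds = 4.0251/4.1818 = 0.9625, so P(C) = 0.9625/(1+0.9625) ≈ 0.49.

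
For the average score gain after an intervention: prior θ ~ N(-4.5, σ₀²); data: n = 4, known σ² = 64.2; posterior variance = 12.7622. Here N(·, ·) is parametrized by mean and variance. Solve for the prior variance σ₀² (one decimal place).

σ₀² = 62.3

For the Normal–Normal model with known σ², precisions add: τ_n = τ₀ + n/σ².
So 1/σ₀² = 1/12.7622 − 4/64.2 = 0.078356 − 0.062305 = 0.016051.
Hence σ₀² = 1/0.016051 ≈ 62.3.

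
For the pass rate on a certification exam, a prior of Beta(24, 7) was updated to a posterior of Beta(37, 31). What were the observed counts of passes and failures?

13 passes and 24 failures

A Beta(α, β) prior with s successes and f failures in binomial data gives a Beta(α+s, β+f) posterior.
Match parameters: s=37−24=13, f=31−7=24.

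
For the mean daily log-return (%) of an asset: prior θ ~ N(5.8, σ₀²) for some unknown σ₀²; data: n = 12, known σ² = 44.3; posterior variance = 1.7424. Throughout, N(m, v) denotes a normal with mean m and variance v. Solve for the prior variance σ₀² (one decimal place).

σ₀² = 3.3

For the Normal–Normal model with known σ², precisions add: τ_n = τ₀ + n/σ².
So 1/σ₀² = 1/1.7424 − 12/44.3 = 0.573921 − 0.270880 = 0.303041.
Hence σ₀² = 1/0.303041 ≈ 3.3.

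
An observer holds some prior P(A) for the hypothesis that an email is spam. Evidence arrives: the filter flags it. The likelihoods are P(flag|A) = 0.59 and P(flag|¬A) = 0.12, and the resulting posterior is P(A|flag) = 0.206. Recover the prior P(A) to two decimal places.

P(A) = 0.05

Bayes' rule in odds form gives O(A|E) = O(A)·[P(E|A)/P(E|¬A)], hence O(A) = O(A|E)/LR.
Posterior odds = 0.206/(1−0.206) = 0.2594. LR = 0.59/0.12 = 4.9167.
Prior odds = 0.2594/4.9167 = 0.0528, so P(A) = 0.0528/(1+0.0528) ≈ 0.05.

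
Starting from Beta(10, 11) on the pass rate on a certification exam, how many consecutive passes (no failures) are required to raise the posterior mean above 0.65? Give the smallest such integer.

After k passes and 0 failures the posterior is Beta(10+k, 11), with mean (10+k)/(10+11+k).
Set (10+k)/(21+k) > 0.65 and solve: k > (0.65·21 − 10)/(1 − 0.65) = 10.429.
The smallest integer exceeding 10.429 is 11.

k = 11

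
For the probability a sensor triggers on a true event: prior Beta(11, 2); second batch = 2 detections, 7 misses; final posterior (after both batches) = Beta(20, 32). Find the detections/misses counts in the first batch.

7 detections and 23 misses

Sequential conjugate updates are equivalent to a single update on the pooled data, so total successes = posterior α − prior α and total failures = posterior β − prior β.
Total across both batches: 20−11=9 detections, 32−2=30 misses.
Subtract the second batch: 9−2=7 detections and 30−7=23 misses.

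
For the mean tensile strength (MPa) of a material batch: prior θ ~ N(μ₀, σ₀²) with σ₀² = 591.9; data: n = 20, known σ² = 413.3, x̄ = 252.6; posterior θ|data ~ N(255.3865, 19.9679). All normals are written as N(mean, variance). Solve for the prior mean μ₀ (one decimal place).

The posterior mean is a precision-weighted average: μ_n = (τ₀μ₀ + τ_data·x̄)/(τ₀+τ_data), with τ₀=1/σ₀² and τ_data=n/σ².
Here τ₀ = 1/591.9 = 0.001689 and τ_data = 20/413.3 = 0.048391, so τ_n = 0.050080.
Rearranging for μ₀: μ₀ = (μ_n·τ_n − τ_data·x̄)/τ₀ = (255.3865·0.050080 − 0.048391·252.6) / 0.001689 = 0.566189/0.001689 ≈ 335.2.

μ₀ = 335.2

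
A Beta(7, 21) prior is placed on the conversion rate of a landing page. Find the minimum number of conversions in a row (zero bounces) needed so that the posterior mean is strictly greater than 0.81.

k = 83

After k conversions and 0 bounces the posterior is Beta(7+k, 21), with mean (7+k)/(7+21+k).
Set (7+k)/(28+k) > 0.81 and solve: k > (0.81·28 − 7)/(1 − 0.81) = 82.526.
The smallest integer exceeding 82.526 is 83.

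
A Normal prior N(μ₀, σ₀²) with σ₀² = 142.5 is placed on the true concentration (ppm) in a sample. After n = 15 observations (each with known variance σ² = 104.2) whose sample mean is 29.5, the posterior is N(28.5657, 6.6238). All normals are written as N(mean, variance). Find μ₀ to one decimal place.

μ₀ = 9.4

The posterior mean is a precision-weighted average: μ_n = (τ₀μ₀ + τ_data·x̄)/(τ₀+τ_data), with τ₀=1/σ₀² and τ_data=n/σ².
Here τ₀ = 1/142.5 = 0.007018 and τ_data = 15/104.2 = 0.143954, so τ_n = 0.150972.
Rearranging for μ₀: μ₀ = (μ_n·τ_n − τ_data·x̄)/τ₀ = (28.5657·0.150972 − 0.143954·29.5) / 0.007018 = 0.065978/0.007018 ≈ 9.4.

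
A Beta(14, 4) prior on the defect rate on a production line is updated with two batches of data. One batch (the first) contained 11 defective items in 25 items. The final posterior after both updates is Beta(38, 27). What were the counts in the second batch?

13 defective items and 9 good items

Sequential conjugate updates are equivalent to a single update on the pooled data, so total successes = posterior α − prior α and total failures = posterior β − prior β.
Total across both batches: 38−14=24 defective items, 27−4=23 good items.
Subtract the first batch: 24−11=13 defective items and 23−14=9 good items.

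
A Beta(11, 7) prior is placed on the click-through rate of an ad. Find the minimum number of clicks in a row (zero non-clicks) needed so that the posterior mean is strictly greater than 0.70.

After k clicks and 0 non-clicks the posterior is Beta(11+k, 7), with mean (11+k)/(11+7+k).
Set (11+k)/(18+k) > 0.70 and solve: k > (0.70·18 − 11)/(1 − 0.70) = 5.333.
The smallest integer exceeding 5.333 is 6.

k = 6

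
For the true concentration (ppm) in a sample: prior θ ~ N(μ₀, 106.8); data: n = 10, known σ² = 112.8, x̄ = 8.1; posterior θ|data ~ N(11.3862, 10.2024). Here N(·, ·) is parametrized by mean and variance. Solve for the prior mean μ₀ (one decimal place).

The posterior mean is a precision-weighted average: μ_n = (τ₀μ₀ + τ_data·x̄)/(τ₀+τ_data), with τ₀=1/σ₀² and τ_data=n/σ².
Here τ₀ = 1/106.8 = 0.009363 and τ_data = 10/112.8 = 0.088652, so τ_n = 0.098015.
Rearranging for μ₀: μ₀ = (μ_n·τ_n − τ_data·x̄)/τ₀ = (11.3862·0.098015 − 0.088652·8.1) / 0.009363 = 0.397937/0.009363 ≈ 42.5.

μ₀ = 42.5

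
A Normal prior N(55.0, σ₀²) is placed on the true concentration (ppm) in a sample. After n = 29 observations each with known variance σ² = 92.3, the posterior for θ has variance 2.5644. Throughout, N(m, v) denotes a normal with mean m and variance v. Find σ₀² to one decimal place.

For the Normal–Normal model with known σ², precisions add: τ_n = τ₀ + n/σ².
So 1/σ₀² = 1/2.5644 − 29/92.3 = 0.389955 − 0.314193 = 0.075762.
Hence σ₀² = 1/0.075762 ≈ 13.2.

σ₀² = 13.2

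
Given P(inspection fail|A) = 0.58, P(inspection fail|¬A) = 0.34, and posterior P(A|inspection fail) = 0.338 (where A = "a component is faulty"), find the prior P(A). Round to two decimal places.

Bayes' rule in odds form gives O(A|E) = O(A)·[P(E|A)/P(E|¬A)], hence O(A) = O(A|E)/LR.
Posterior odds = 0.338/(1−0.338) = 0.5106. LR = 0.58/0.34 = 1.7059.
Prior odds = 0.5106/1.7059 = 0.2993, so P(A) = 0.2993/(1+0.2993) ≈ 0.23.

P(A) = 0.23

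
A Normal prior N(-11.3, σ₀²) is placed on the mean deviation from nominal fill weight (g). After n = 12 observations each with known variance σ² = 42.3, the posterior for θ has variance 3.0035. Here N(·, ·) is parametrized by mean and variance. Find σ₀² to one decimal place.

σ₀² = 20.3

For the Normal–Normal model with known σ², precisions add: τ_n = τ₀ + n/σ².
So 1/σ₀² = 1/3.0035 − 12/42.3 = 0.332945 − 0.283688 = 0.049257.
Hence σ₀² = 1/0.049257 ≈ 20.3.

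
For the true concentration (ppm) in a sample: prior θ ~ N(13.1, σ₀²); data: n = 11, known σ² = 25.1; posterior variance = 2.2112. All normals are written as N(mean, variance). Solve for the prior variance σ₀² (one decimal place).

σ₀² = 71.4

For the Normal–Normal model with known σ², precisions add: τ_n = τ₀ + n/σ².
So 1/σ₀² = 1/2.2112 − 11/25.1 = 0.452243 − 0.438247 = 0.013996.
Hence σ₀² = 1/0.013996 ≈ 71.4.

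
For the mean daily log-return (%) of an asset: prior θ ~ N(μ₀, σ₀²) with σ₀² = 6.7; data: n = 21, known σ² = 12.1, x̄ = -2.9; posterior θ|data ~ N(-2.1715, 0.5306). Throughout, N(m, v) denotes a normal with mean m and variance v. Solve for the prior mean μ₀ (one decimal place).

With known observation variance, the Normal–Normal posterior has precision τ_n = τ₀ + n/σ² and mean μ_n = (τ₀μ₀ + (n/σ²)x̄)/τ_n.
Here τ₀ = 1/6.7 = 0.149254 and τ_data = 21/12.1 = 1.735537, so τ_n = 1.884791.
Rearranging for μ₀: μ₀ = (μ_n·τ_n − τ_data·x̄)/τ₀ = (-2.1715·1.884791 − 1.735537·-2.9) / 0.149254 = 0.940234/0.149254 ≈ 6.3.

μ₀ = 6.3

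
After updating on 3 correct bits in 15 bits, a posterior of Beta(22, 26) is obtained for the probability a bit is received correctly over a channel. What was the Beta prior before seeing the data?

Beta(19, 14)

Under Beta–binomial conjugacy the posterior parameters are (a+s, b+f).
Subtract the data counts: 22−3=19, 26−12=14.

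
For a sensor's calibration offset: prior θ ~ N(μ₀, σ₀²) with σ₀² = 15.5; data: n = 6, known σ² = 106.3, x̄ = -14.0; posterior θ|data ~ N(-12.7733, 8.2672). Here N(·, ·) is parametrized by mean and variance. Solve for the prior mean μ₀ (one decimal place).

μ₀ = -11.7

With known observation variance, the Normal–Normal posterior has precision τ_n = τ₀ + n/σ² and mean μ_n = (τ₀μ₀ + (n/σ²)x̄)/τ_n.
Here τ₀ = 1/15.5 = 0.064516 and τ_data = 6/106.3 = 0.056444, so τ_n = 0.120960.
Rearranging for μ₀: μ₀ = (μ_n·τ_n − τ_data·x̄)/τ₀ = (-12.7733·0.120960 − 0.056444·-14.0) / 0.064516 = -0.754842/0.064516 ≈ -11.7.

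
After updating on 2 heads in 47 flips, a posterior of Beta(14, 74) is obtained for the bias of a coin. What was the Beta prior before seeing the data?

Beta is conjugate to the binomial likelihood: posterior = Beta(α+s, β+f).
Subtract the data counts: 14−2=12, 74−45=29.

Beta(12, 29)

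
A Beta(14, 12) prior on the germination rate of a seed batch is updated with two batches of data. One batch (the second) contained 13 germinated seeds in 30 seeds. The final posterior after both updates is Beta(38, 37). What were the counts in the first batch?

Sequential conjugate updates are equivalent to a single update on the pooled data, so total successes = posterior α − prior α and total failures = posterior β − prior β.
Total across both batches: 38−14=24 germinated seeds, 37−12=25 non-germinating seeds.
Subtract the second batch: 24−13=11 germinated seeds and 25−17=8 non-germinating seeds.

11 germinated seeds and 8 non-germinating seeds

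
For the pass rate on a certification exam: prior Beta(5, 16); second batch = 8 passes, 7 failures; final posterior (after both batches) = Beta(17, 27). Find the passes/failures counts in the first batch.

Because Beta–binomial updating is additive in the counts, the combined data contributed (α_post−α_prior, β_post−β_prior) successes and failures.
Total across both batches: 17−5=12 passes, 27−16=11 failures.
Subtract the second batch: 12−8=4 passes and 11−7=4 failures.

4 passes and 4 failures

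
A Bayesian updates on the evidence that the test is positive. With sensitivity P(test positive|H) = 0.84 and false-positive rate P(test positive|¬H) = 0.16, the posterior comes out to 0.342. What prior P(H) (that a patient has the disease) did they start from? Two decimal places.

Bayes' rule in odds form gives O(H|E) = O(H)·[P(E|H)/P(E|¬H)], hence O(H) = O(H|E)/LR.
Posterior odds = 0.342/(1−0.342) = 0.5198. LR = 0.84/0.16 = 5.2500.
Prior odds = 0.5198/5.2500 = 0.0990, so P(H) = 0.0990/(1+0.0990) ≈ 0.09.

P(H) = 0.09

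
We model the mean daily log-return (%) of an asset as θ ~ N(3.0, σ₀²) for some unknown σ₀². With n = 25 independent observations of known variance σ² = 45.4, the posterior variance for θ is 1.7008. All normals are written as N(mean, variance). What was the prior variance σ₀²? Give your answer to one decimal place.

For the Normal–Normal model with known σ², precisions add: τ_n = τ₀ + n/σ².
So 1/σ₀² = 1/1.7008 − 25/45.4 = 0.587959 − 0.550661 = 0.037298.
Hence σ₀² = 1/0.037298 ≈ 26.8.

σ₀² = 26.8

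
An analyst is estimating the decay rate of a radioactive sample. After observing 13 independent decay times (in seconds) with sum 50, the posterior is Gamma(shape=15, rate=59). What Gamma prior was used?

For an exponential likelihood with a Gamma(α, β) prior on the rate, n observations with total T give posterior Gamma(α+n, β+T).
So α = 15 − 13 = 2 and β = 59 − 50 = 9.

Gamma(shape=2, rate=9)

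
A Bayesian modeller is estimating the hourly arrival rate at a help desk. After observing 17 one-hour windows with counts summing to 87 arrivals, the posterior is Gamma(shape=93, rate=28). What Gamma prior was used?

Gamma(shape=6, rate=11)

Gamma–Poisson conjugacy: posterior shape = α + Σxᵢ, posterior rate = β + n.
So α = 93 − 87 = 6 and β = 28 − 17 = 11.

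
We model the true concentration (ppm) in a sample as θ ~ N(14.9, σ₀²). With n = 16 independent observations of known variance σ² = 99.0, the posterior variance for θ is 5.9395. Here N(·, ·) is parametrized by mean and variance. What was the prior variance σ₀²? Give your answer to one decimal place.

σ₀² = 148.2

For the Normal–Normal model with known σ², precisions add: τ_n = τ₀ + n/σ².
So 1/σ₀² = 1/5.9395 − 16/99.0 = 0.168364 − 0.161616 = 0.006748.
Hence σ₀² = 1/0.006748 ≈ 148.2.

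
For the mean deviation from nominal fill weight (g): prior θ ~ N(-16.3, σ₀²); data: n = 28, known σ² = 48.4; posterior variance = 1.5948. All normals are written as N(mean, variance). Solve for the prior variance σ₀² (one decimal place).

For the Normal–Normal model with known σ², precisions add: τ_n = τ₀ + n/σ².
So 1/σ₀² = 1/1.5948 − 28/48.4 = 0.627038 − 0.578512 = 0.048526.
Hence σ₀² = 1/0.048526 ≈ 20.6.

σ₀² = 20.6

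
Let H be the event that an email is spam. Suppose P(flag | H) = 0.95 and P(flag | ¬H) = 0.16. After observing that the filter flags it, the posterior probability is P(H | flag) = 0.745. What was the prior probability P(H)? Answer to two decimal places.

In odds form, posterior odds = prior odds × likelihood ratio, so prior odds = posterior odds ÷ LR.
Posterior odds = 0.745/(1−0.745) = 2.9216. LR = 0.95/0.16 = 5.9375.
Prior odds = 2.9216/5.9375 = 0.4921, so P(H) = 0.4921/(1+0.4921) ≈ 0.33.

P(H) = 0.33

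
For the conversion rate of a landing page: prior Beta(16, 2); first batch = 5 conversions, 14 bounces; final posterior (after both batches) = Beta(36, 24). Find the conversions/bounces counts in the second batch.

Sequential conjugate updates are equivalent to a single update on the pooled data, so total successes = posterior α − prior α and total failures = posterior β − prior β.
Total across both batches: 36−16=20 conversions, 24−2=22 bounces.
Subtract the first batch: 20−5=15 conversions and 22−14=8 bounces.

15 conversions and 8 bounces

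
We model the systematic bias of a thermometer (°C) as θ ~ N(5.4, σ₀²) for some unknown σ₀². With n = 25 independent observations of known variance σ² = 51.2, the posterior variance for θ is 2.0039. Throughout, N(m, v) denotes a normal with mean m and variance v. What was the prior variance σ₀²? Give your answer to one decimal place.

For the Normal–Normal model with known σ², precisions add: τ_n = τ₀ + n/σ².
So 1/σ₀² = 1/2.0039 − 25/51.2 = 0.499027 − 0.488281 = 0.010746.
Hence σ₀² = 1/0.010746 ≈ 93.1.

σ₀² = 93.1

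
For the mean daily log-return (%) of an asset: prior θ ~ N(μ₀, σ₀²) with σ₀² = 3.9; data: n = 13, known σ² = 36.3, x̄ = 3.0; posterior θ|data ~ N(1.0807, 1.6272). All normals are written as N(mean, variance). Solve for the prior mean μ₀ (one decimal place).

μ₀ = -1.6

The posterior mean is a precision-weighted average: μ_n = (τ₀μ₀ + τ_data·x̄)/(τ₀+τ_data), with τ₀=1/σ₀² and τ_data=n/σ².
Here τ₀ = 1/3.9 = 0.256410 and τ_data = 13/36.3 = 0.358127, so τ_n = 0.614537.
Rearranging for μ₀: μ₀ = (μ_n·τ_n − τ_data·x̄)/τ₀ = (1.0807·0.614537 − 0.358127·3.0) / 0.256410 = -0.410251/0.256410 ≈ -1.6.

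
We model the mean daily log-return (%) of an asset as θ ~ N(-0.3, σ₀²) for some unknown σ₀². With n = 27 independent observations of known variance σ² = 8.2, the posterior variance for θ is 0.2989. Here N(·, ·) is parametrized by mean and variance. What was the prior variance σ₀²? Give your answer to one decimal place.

σ₀² = 18.9

Posterior precision equals prior precision plus data precision: 1/σ_n² = 1/σ₀² + n/σ².
So 1/σ₀² = 1/0.2989 − 27/8.2 = 3.345601 − 3.292683 = 0.052918.
Hence σ₀² = 1/0.052918 ≈ 18.9.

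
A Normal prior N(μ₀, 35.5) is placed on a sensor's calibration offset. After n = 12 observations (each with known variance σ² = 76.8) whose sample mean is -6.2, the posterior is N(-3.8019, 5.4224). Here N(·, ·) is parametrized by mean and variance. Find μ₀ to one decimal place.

With known observation variance, the Normal–Normal posterior has precision τ_n = τ₀ + n/σ² and mean μ_n = (τ₀μ₀ + (n/σ²)x̄)/τ_n.
Here τ₀ = 1/35.5 = 0.028169 and τ_data = 12/76.8 = 0.156250, so τ_n = 0.184419.
Rearranging for μ₀: μ₀ = (μ_n·τ_n − τ_data·x̄)/τ₀ = (-3.8019·0.184419 − 0.156250·-6.2) / 0.028169 = 0.267607/0.028169 ≈ 9.5.

μ₀ = 9.5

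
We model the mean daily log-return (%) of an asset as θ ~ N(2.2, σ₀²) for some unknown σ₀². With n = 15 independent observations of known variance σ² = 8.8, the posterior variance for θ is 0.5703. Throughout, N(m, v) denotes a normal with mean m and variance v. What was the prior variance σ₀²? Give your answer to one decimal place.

Posterior precision equals prior precision plus data precision: 1/σ_n² = 1/σ₀² + n/σ².
So 1/σ₀² = 1/0.5703 − 15/8.8 = 1.753463 − 1.704545 = 0.048918.
Hence σ₀² = 1/0.048918 ≈ 20.4.

σ₀² = 20.4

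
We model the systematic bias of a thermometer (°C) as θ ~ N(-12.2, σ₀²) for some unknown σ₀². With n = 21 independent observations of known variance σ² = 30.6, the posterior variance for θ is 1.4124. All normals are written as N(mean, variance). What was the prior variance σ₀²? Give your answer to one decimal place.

Posterior precision equals prior precision plus data precision: 1/σ_n² = 1/σ₀² + n/σ².
So 1/σ₀² = 1/1.4124 − 21/30.6 = 0.708015 − 0.686275 = 0.021740.
Hence σ₀² = 1/0.021740 ≈ 46.0.

σ₀² = 46.0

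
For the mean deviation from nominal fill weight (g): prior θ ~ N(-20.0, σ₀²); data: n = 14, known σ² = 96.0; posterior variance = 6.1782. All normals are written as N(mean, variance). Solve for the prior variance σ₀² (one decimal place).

Posterior precision equals prior precision plus data precision: 1/σ_n² = 1/σ₀² + n/σ².
So 1/σ₀² = 1/6.1782 − 14/96.0 = 0.161859 − 0.145833 = 0.016026.
Hence σ₀² = 1/0.016026 ≈ 62.4.

σ₀² = 62.4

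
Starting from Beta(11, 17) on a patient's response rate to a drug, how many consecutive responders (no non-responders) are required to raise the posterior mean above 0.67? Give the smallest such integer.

After k responders and 0 non-responders the posterior is Beta(11+k, 17), with mean (11+k)/(11+17+k).
Set (11+k)/(28+k) > 0.67 and solve: k > (0.67·28 − 11)/(1 − 0.67) = 23.515.
The smallest integer exceeding 23.515 is 24, and checking k=24: (35)/(52) = 0.6731 > 0.67.

k = 24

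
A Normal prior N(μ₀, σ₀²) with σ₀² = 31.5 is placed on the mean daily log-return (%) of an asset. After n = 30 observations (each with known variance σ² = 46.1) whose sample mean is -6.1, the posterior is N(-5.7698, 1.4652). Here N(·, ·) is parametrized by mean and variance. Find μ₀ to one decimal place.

With known observation variance, the Normal–Normal posterior has precision τ_n = τ₀ + n/σ² and mean μ_n = (τ₀μ₀ + (n/σ²)x̄)/τ_n.
Here τ₀ = 1/31.5 = 0.031746 and τ_data = 30/46.1 = 0.650759, so τ_n = 0.682505.
Rearranging for μ₀: μ₀ = (μ_n·τ_n − τ_data·x̄)/τ₀ = (-5.7698·0.682505 − 0.650759·-6.1) / 0.031746 = 0.031713/0.031746 ≈ 1.0.

μ₀ = 1.0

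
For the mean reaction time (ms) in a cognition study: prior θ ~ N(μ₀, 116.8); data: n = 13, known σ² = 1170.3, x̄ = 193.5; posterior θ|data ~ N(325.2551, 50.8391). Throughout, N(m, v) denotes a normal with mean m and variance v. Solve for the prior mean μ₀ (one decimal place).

μ₀ = 496.2

With known observation variance, the Normal–Normal posterior has precision τ_n = τ₀ + n/σ² and mean μ_n = (τ₀μ₀ + (n/σ²)x̄)/τ_n.
Here τ₀ = 1/116.8 = 0.008562 and τ_data = 13/1170.3 = 0.011108, so τ_n = 0.019670.
Rearranging for μ₀: μ₀ = (μ_n·τ_n − τ_data·x̄)/τ₀ = (325.2551·0.019670 − 0.011108·193.5) / 0.008562 = 4.248370/0.008562 ≈ 496.2.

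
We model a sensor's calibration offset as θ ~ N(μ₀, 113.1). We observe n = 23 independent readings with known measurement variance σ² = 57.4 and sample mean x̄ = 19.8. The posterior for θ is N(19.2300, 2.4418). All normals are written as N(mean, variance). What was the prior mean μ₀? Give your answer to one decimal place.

μ₀ = -6.6

The posterior mean is a precision-weighted average: μ_n = (τ₀μ₀ + τ_data·x̄)/(τ₀+τ_data), with τ₀=1/σ₀² and τ_data=n/σ².
Here τ₀ = 1/113.1 = 0.008842 and τ_data = 23/57.4 = 0.400697, so τ_n = 0.409539.
Rearranging for μ₀: μ₀ = (μ_n·τ_n − τ_data·x̄)/τ₀ = (19.2300·0.409539 − 0.400697·19.8) / 0.008842 = -0.058366/0.008842 ≈ -6.6.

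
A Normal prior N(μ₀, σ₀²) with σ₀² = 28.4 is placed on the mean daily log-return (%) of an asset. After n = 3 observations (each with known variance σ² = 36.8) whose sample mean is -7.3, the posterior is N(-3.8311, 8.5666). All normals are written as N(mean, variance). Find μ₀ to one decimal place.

With known observation variance, the Normal–Normal posterior has precision τ_n = τ₀ + n/σ² and mean μ_n = (τ₀μ₀ + (n/σ²)x̄)/τ_n.
Here τ₀ = 1/28.4 = 0.035211 and τ_data = 3/36.8 = 0.081522, so τ_n = 0.116733.
Rearranging for μ₀: μ₀ = (μ_n·τ_n − τ_data·x̄)/τ₀ = (-3.8311·0.116733 − 0.081522·-7.3) / 0.035211 = 0.147895/0.035211 ≈ 4.2.

μ₀ = 4.2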